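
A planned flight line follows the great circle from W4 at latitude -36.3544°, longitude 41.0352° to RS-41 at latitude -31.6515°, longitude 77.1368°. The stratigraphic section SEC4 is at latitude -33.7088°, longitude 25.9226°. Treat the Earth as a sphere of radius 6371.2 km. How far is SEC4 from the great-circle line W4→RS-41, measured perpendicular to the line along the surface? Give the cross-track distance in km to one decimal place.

δ₁₃ = central angle W4→SEC4 = 0.220611 rad  (haversine)
θ₁₃ = bearing W4→SEC4 = 277.643°,  θ₁₂ = bearing W4→RS-41 = 91.703°
dₓₜ = R·arcsin(sin δ₁₃ · sin(θ₁₃ − θ₁₂)) = 6371.2·arcsin(0.21883·sin(185.940°)) = -144.303 km
|dₓₜ| = 144.303 km

144.3 km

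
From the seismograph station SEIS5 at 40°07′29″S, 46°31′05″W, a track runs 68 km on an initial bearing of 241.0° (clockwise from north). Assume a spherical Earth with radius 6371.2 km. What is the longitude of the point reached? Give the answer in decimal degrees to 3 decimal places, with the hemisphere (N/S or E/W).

SEIS5: φ = -40.12472°, λ = -46.51806°
δ = d/R = 68/6371.2 = 0.010673 rad
φ₂ = arcsin(sin φ₁ cos δ + cos φ₁ sin δ cos θ)
   = arcsin(-0.64445·0.99994 + 0.76464·0.01067·-0.48481) = -40.41908°
λ₂ = λ₁ + atan2(sin θ sin δ cos φ₁, cos δ − sin φ₁ sin φ₂) = -47.22058°

47.221°W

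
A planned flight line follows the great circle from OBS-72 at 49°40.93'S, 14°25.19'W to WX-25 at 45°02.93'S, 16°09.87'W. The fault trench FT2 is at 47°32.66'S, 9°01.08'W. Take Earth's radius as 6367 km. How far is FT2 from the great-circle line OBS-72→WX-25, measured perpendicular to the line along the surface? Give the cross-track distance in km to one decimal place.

448.8 km

OBS-72: φ = -49.68217°, λ = -14.41983°
WX-25: φ = -45.04883°, λ = -16.16450°
FT2: φ = -47.54433°, λ = -9.01800°
δ₁₃ = central angle OBS-72→FT2 = 0.072620 rad  (haversine)
θ₁₃ = bearing OBS-72→FT2 = 61.143°,  θ₁₂ = bearing OBS-72→WX-25 = 345.045°
dₓₜ = R·arcsin(sin δ₁₃ · sin(θ₁₃ − θ₁₂)) = 6367·arcsin(0.07256·sin(-283.902°)) = 448.804 km
|dₓₜ| = 448.804 km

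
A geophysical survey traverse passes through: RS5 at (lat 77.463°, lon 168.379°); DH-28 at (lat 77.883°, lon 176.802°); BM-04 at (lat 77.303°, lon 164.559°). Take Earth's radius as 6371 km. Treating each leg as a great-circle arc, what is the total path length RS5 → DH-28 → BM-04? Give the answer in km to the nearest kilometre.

504 km

RS5→DH-28: c = 0.032199 rad, d = 205.14 km
DH-28→BM-04: c = 0.046920 rad, d = 298.93 km
Total = 205.14 + 298.93 = 504.07 km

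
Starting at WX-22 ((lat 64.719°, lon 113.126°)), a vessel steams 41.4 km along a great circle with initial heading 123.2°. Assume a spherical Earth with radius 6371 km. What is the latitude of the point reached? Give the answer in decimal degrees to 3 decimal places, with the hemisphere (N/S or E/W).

δ = d/R = 41.4/6371 = 0.006498 rad
φ₂ = arcsin(sin φ₁ cos δ + cos φ₁ sin δ cos θ)
   = arcsin(0.90422·0.99998 + 0.42706·0.00650·-0.54756) = 64.51335°
λ₂ = λ₁ + atan2(sin θ sin δ cos φ₁, cos δ − sin φ₁ sin φ₂) = 113.85003°

64.513°N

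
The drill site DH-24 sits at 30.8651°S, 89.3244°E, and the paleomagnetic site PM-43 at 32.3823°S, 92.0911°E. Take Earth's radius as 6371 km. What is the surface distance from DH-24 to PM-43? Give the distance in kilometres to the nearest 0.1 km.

311.6 km

Δφ = -1.5172°,  Δλ = 2.7667°
a = sin²(Δφ/2) + cos φ₁ cos φ₂ sin²(Δλ/2) = 0.000598
c = 2·arcsin(√a) = 0.048904 rad = 2.8020°
d = R·c = 6371 × 0.048904 = 311.6 km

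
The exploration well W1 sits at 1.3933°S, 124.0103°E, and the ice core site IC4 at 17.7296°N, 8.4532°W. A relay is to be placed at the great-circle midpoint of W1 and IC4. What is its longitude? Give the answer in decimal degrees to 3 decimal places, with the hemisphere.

Bx = cos φ₂ cos Δλ = -0.643055,  By = cos φ₂ sin Δλ = -0.702670
φₘ = atan2(sin φ₁ + sin φ₂, √((cos φ₁ + Bx)² + By²)) = 19.57521°
λₘ = λ₁ + atan2(By, cos φ₁ + Bx) = 60.92098°

60.921°E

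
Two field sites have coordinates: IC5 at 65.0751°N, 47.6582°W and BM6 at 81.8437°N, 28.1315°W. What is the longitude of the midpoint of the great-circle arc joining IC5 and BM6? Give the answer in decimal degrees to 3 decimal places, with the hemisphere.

Bx = cos φ₂ cos Δλ = 0.133714,  By = cos φ₂ sin Δλ = 0.047421
φₘ = atan2(sin φ₁ + sin φ₂, √((cos φ₁ + Bx)² + By²)) = 73.62994°
λₘ = λ₁ + atan2(By, cos φ₁ + Bx) = -42.77580°

42.776°W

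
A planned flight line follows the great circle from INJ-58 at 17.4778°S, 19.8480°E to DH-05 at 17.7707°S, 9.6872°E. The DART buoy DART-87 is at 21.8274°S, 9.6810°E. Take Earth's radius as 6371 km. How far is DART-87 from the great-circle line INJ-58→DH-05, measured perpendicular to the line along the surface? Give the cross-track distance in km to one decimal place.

451.1 km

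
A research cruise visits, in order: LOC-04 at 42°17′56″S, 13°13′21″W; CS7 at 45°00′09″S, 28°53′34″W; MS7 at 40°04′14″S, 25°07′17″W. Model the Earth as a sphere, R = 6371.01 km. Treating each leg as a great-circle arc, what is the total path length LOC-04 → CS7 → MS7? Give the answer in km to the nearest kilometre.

LOC-04: φ = -42.29889°, λ = -13.22250°
CS7: φ = -45.00250°, λ = -28.89278°
MS7: φ = -40.07056°, λ = -25.12139°
LOC-04→CS7: c = 0.203087 rad, d = 1293.87 km
CS7→MS7: c = 0.098775 rad, d = 629.29 km
Total = 1293.87 + 629.29 = 1923.16 km

1923 km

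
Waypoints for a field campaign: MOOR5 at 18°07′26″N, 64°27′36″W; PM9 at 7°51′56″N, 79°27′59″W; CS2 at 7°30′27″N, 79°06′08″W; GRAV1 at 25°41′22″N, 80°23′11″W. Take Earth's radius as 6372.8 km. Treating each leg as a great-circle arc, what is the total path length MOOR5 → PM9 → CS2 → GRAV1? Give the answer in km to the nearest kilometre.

4068 km

MOOR5: φ = +18.12389°, λ = -64.46000°
PM9: φ = +7.86556°, λ = -79.46639°
CS2: φ = +7.50750°, λ = -79.10222°
GRAV1: φ = +25.68944°, λ = -80.38639°
MOOR5→PM9: c = 0.311390 rad, d = 1984.42 km
PM9→CS2: c = 0.008873 rad, d = 56.55 km
CS2→GRAV1: c = 0.318053 rad, d = 2026.89 km
Total = 1984.42 + 56.55 + 2026.89 = 4067.86 km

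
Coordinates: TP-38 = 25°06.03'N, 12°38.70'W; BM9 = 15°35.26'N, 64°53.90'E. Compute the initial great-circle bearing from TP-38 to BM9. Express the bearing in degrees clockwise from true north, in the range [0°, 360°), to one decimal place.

80.6°

TP-38: φ = +25.10050°, λ = -12.64500°
BM9: φ = +15.58767°, λ = +64.89833°
Δλ = 77.5433°
y = sin Δλ · cos φ₂ = 0.940546
x = cos φ₁ sin φ₂ − sin φ₁ cos φ₂ cos Δλ = 0.155200
θ = atan2(y, x) = 80.6300° → 80.6300° (mod 360°)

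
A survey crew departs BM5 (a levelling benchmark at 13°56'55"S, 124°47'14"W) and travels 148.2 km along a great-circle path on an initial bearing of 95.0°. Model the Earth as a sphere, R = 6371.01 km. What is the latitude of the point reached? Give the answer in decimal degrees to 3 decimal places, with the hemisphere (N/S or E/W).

BM5: φ = -13.94861°, λ = -124.78722°
δ = d/R = 148.2/6371.01 = 0.023262 rad
φ₂ = arcsin(sin φ₁ cos δ + cos φ₁ sin δ cos θ)
   = arcsin(-0.24105·0.99973 + 0.97051·0.02326·-0.08716) = -14.06094°
λ₂ = λ₁ + atan2(sin θ sin δ cos φ₁, cos δ − sin φ₁ sin φ₂) = -123.41848°

14.061°S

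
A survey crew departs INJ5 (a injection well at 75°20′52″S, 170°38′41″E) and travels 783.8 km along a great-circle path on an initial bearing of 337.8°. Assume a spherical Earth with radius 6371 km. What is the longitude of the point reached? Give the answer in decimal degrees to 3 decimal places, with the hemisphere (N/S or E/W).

INJ5: φ = -75.34778°, λ = +170.64472°
δ = d/R = 783.8/6371 = 0.123026 rad
φ₂ = arcsin(sin φ₁ cos δ + cos φ₁ sin δ cos θ)
   = arcsin(-0.96748·0.99244 + 0.25295·0.12272·0.92587) = -68.65828°
λ₂ = λ₁ + atan2(sin θ sin δ cos φ₁, cos δ − sin φ₁ sin φ₂) = 163.32495°

163.325°E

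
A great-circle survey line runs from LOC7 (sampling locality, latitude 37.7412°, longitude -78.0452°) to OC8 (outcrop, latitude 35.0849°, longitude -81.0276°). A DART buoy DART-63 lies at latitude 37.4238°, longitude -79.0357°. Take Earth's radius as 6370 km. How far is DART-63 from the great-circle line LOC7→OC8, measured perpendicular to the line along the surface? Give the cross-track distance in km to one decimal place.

δ₁₃ = central angle LOC7→DART-63 = 0.014777 rad  (haversine)
θ₁₃ = bearing LOC7→DART-63 = 248.286°,  θ₁₂ = bearing LOC7→OC8 = 222.994°
dₓₜ = R·arcsin(sin δ₁₃ · sin(θ₁₃ − θ₁₂)) = 6370·arcsin(0.01478·sin(25.292°)) = 40.215 km
|dₓₜ| = 40.215 km

40.2 km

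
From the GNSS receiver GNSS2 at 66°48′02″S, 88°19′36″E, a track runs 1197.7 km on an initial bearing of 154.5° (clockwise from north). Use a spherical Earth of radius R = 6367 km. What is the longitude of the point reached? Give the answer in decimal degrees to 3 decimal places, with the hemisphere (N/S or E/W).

GNSS2: φ = -66.80056°, λ = +88.32667°
δ = d/R = 1197.7/6367 = 0.188111 rad
φ₂ = arcsin(sin φ₁ cos δ + cos φ₁ sin δ cos θ)
   = arcsin(-0.91914·0.98236 + 0.39393·0.18700·-0.90259) = -75.79301°
λ₂ = λ₁ + atan2(sin θ sin δ cos φ₁, cos δ − sin φ₁ sin φ₂) = 107.47590°

107.476°E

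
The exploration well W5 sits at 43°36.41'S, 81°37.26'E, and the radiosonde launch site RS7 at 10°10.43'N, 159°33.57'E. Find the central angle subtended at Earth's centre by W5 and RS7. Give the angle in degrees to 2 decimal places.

W5: φ = -43.60683°, λ = +81.62100°
RS7: φ = +10.17383°, λ = +159.55950°
Δφ = 53.7807°,  Δλ = 77.9385°
a = sin²(Δφ/2) + cos φ₁ cos φ₂ sin²(Δλ/2) = 0.486449
c = 2·arcsin(√a) = 1.543692 rad = 88.4470°

88.45°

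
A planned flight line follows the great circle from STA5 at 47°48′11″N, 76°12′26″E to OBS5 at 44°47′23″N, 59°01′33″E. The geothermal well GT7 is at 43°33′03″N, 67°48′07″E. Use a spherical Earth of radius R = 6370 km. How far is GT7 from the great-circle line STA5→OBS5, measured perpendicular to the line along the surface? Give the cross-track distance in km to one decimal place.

STA5: φ = +47.80306°, λ = +76.20722°
OBS5: φ = +44.78972°, λ = +59.02583°
GT7: φ = +43.55083°, λ = +67.80194°
δ₁₃ = central angle STA5→GT7 = 0.126430 rad  (haversine)
θ₁₃ = bearing STA5→GT7 = 237.160°,  θ₁₂ = bearing STA5→OBS5 = 262.096°
dₓₜ = R·arcsin(sin δ₁₃ · sin(θ₁₃ − θ₁₂)) = 6370·arcsin(0.12609·sin(-24.936°)) = -338.800 km
|dₓₜ| = 338.800 km

338.8 km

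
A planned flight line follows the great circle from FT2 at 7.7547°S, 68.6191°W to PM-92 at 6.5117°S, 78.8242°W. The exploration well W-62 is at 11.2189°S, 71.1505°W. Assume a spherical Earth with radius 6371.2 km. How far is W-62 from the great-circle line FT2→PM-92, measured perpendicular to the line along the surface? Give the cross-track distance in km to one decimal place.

δ₁₃ = central angle FT2→W-62 = 0.074525 rad  (haversine)
θ₁₃ = bearing FT2→W-62 = 215.582°,  θ₁₂ = bearing FT2→PM-92 = 276.344°
dₓₜ = R·arcsin(sin δ₁₃ · sin(θ₁₃ − θ₁₂)) = 6371.2·arcsin(0.07446·sin(-60.763°)) = -414.232 km
|dₓₜ| = 414.232 km

414.2 km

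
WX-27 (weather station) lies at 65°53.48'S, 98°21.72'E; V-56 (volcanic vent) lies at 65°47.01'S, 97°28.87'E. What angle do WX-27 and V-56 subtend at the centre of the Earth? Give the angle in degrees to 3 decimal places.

0.376°

WX-27: φ = -65.89133°, λ = +98.36200°
V-56: φ = -65.78350°, λ = +97.48117°
Δφ = 0.1078°,  Δλ = -0.8808°
a = sin²(Δφ/2) + cos φ₁ cos φ₂ sin²(Δλ/2) = 0.000011
c = 2·arcsin(√a) = 0.006568 rad = 0.3763°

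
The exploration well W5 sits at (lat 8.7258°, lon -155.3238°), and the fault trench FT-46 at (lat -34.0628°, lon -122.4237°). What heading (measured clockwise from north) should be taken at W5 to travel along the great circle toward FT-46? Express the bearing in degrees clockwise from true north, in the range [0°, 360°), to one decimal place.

Δλ = 32.9001°
y = sin Δλ · cos φ₂ = 0.449980
x = cos φ₁ sin φ₂ − sin φ₁ cos φ₂ cos Δλ = -0.659139
θ = atan2(y, x) = 145.6795° → 145.6795° (mod 360°)

145.7°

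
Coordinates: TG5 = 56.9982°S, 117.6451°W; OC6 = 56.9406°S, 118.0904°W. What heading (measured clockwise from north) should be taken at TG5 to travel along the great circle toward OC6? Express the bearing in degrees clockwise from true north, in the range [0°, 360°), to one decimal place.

283.2°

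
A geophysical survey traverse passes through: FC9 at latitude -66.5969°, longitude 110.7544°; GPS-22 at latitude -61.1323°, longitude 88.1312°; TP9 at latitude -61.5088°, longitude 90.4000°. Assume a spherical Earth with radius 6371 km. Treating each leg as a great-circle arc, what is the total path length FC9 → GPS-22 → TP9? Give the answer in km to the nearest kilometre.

1382 km

FC9→GPS-22: c = 0.196786 rad, d = 1253.73 km
GPS-22→TP9: c = 0.020106 rad, d = 128.10 km
Total = 1253.73 + 128.10 = 1381.82 km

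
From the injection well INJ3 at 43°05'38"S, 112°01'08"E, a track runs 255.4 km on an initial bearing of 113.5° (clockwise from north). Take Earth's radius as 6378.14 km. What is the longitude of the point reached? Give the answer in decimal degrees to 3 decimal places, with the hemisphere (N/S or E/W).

114.943°E

INJ3: φ = -43.09389°, λ = +112.01889°
δ = d/R = 255.4/6378.14 = 0.040043 rad
φ₂ = arcsin(sin φ₁ cos δ + cos φ₁ sin δ cos θ)
   = arcsin(-0.68320·0.99920 + 0.73024·0.04003·-0.39875) = -43.97185°
λ₂ = λ₁ + atan2(sin θ sin δ cos φ₁, cos δ − sin φ₁ sin φ₂) = 114.94290°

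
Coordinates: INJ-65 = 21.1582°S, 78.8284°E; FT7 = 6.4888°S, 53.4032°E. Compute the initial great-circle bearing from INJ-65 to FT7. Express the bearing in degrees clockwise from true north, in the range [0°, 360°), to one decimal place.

Δλ = -25.4252°
y = sin Δλ · cos φ₂ = -0.426582
x = cos φ₁ sin φ₂ − sin φ₁ cos φ₂ cos Δλ = 0.218507
θ = atan2(y, x) = -62.8773° → 297.1227° (mod 360°)

297.1°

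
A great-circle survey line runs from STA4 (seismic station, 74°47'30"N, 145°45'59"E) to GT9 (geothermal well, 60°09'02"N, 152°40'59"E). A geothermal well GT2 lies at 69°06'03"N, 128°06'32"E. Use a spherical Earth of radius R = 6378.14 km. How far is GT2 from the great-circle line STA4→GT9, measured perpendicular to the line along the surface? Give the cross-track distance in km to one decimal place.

STA4: φ = +74.79167°, λ = +145.76639°
GT9: φ = +60.15056°, λ = +152.68306°
GT2: φ = +69.10083°, λ = +128.10889°
δ₁₃ = central angle STA4→GT2 = 0.136762 rad  (haversine)
θ₁₃ = bearing STA4→GT2 = 232.528°,  θ₁₂ = bearing STA4→GT9 = 166.479°
dₓₜ = R·arcsin(sin δ₁₃ · sin(θ₁₃ − θ₁₂)) = 6378.14·arcsin(0.13634·sin(66.049°)) = 796.766 km
|dₓₜ| = 796.766 km

796.8 km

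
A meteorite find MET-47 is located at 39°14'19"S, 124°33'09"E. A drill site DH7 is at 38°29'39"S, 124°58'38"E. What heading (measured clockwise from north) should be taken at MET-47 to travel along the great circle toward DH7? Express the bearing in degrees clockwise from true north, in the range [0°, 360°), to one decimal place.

24.1°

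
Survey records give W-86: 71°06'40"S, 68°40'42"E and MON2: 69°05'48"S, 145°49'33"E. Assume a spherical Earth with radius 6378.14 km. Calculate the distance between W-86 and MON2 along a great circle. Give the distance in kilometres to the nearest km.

2733 km

W-86: φ = -71.11111°, λ = +68.67833°
MON2: φ = -69.09667°, λ = +145.82583°
Δφ = 2.0144°,  Δλ = 77.1475°
a = sin²(Δφ/2) + cos φ₁ cos φ₂ sin²(Δλ/2) = 0.045215
c = 2·arcsin(√a) = 0.428549 rad = 24.5541°
d = R·c = 6378.14 × 0.428549 = 2733.3 km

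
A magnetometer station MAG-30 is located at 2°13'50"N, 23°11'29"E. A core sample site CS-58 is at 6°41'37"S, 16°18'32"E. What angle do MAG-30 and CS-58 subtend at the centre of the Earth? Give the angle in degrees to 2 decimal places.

11.26°

MAG-30: φ = +2.23056°, λ = +23.19139°
CS-58: φ = -6.69361°, λ = +16.30889°
Δφ = -8.9242°,  Δλ = -6.8825°
a = sin²(Δφ/2) + cos φ₁ cos φ₂ sin²(Δλ/2) = 0.009628
c = 2·arcsin(√a) = 0.196566 rad = 11.2624°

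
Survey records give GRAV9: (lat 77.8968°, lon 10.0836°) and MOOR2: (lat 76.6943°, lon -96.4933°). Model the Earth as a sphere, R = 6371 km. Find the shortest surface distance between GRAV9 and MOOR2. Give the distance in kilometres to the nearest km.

2260 km

Δφ = -1.2025°,  Δλ = -106.5769°
a = sin²(Δφ/2) + cos φ₁ cos φ₂ sin²(Δλ/2) = 0.031122
c = 2·arcsin(√a) = 0.354682 rad = 20.3218°
d = R·c = 6371 × 0.354682 = 2259.7 km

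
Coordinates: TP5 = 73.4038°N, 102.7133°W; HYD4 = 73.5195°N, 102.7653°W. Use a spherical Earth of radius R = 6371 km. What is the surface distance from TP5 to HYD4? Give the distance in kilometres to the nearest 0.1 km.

13.0 km

Δφ = 0.1157°,  Δλ = -0.0520°
a = sin²(Δφ/2) + cos φ₁ cos φ₂ sin²(Δλ/2) = 0.000001
c = 2·arcsin(√a) = 0.002036 rad = 0.1166°
d = R·c = 6371 × 0.002036 = 13.0 km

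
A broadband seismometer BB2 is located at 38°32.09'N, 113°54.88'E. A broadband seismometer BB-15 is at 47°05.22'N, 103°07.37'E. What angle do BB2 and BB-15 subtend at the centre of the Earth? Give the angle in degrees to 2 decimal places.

11.63°

BB2: φ = +38.53483°, λ = +113.91467°
BB-15: φ = +47.08700°, λ = +103.12283°
Δφ = 8.5522°,  Δλ = -10.7918°
a = sin²(Δφ/2) + cos φ₁ cos φ₂ sin²(Δλ/2) = 0.010269
c = 2·arcsin(√a) = 0.203025 rad = 11.6325°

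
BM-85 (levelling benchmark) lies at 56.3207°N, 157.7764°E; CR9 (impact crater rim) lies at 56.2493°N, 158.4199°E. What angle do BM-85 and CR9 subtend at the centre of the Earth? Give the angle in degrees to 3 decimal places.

Δφ = -0.0714°,  Δλ = 0.6435°
a = sin²(Δφ/2) + cos φ₁ cos φ₂ sin²(Δλ/2) = 0.000010
c = 2·arcsin(√a) = 0.006357 rad = 0.3642°

0.364°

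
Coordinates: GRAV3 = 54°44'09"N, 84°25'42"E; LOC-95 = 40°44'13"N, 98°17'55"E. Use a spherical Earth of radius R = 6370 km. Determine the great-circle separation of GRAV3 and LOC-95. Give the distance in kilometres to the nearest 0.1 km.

1862.8 km

GRAV3: φ = +54.73583°, λ = +84.42833°
LOC-95: φ = +40.73694°, λ = +98.29861°
Δφ = -13.9989°,  Δλ = 13.8703°
a = sin²(Δφ/2) + cos φ₁ cos φ₂ sin²(Δλ/2) = 0.021228
c = 2·arcsin(√a) = 0.292436 rad = 16.7554°
d = R·c = 6370 × 0.292436 = 1862.8 km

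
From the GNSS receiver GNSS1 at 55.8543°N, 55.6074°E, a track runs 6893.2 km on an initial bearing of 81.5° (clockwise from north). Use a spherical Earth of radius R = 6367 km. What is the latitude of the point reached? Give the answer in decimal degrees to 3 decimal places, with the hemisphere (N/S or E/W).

27.479°N

δ = d/R = 6893.2/6367 = 1.082645 rad
φ₂ = arcsin(sin φ₁ cos δ + cos φ₁ sin δ cos θ)
   = arcsin(0.82761·0.46899 + 0.56130·0.88320·0.14781) = 27.47881°
λ₂ = λ₁ + atan2(sin θ sin δ cos φ₁, cos δ − sin φ₁ sin φ₂) = 135.53214°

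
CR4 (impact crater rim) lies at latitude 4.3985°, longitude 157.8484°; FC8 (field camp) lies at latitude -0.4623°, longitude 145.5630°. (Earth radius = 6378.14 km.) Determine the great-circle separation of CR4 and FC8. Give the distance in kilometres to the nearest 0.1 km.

Δφ = -4.8608°,  Δλ = -12.2854°
a = sin²(Δφ/2) + cos φ₁ cos φ₂ sin²(Δλ/2) = 0.013214
c = 2·arcsin(√a) = 0.230416 rad = 13.2019°
d = R·c = 6378.14 × 0.230416 = 1469.6 km

1469.6 km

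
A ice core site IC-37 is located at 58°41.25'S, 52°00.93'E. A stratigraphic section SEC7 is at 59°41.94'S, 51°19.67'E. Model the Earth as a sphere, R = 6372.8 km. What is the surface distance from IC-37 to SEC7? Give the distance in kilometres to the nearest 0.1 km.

IC-37: φ = -58.68750°, λ = +52.01550°
SEC7: φ = -59.69900°, λ = +51.32783°
Δφ = -1.0115°,  Δλ = -0.6877°
a = sin²(Δφ/2) + cos φ₁ cos φ₂ sin²(Δλ/2) = 0.000087
c = 2·arcsin(√a) = 0.018693 rad = 1.0710°
d = R·c = 6372.8 × 0.018693 = 119.1 km

119.1 km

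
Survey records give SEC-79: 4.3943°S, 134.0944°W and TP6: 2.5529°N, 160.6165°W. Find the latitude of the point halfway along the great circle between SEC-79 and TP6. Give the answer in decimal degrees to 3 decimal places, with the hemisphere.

0.946°S

Bx = cos φ₂ cos Δλ = 0.893874,  By = cos φ₂ sin Δλ = -0.446100
φₘ = atan2(sin φ₁ + sin φ₂, √((cos φ₁ + Bx)² + By²)) = -0.94592°
λₘ = λ₁ + atan2(By, cos φ₁ + Bx) = -147.36862°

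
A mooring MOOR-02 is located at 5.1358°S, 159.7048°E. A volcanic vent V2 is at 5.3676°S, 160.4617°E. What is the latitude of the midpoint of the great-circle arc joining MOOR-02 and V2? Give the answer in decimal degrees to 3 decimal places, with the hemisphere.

5.252°S

Bx = cos φ₂ cos Δλ = 0.995528,  By = cos φ₂ sin Δλ = 0.013152
φₘ = atan2(sin φ₁ + sin φ₂, √((cos φ₁ + Bx)² + By²)) = -5.25181°
λₘ = λ₁ + atan2(By, cos φ₁ + Bx) = 160.08318°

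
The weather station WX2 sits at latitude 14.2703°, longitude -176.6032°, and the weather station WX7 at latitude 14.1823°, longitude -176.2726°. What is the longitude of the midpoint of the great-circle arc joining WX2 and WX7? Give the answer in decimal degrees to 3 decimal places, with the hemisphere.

Bx = cos φ₂ cos Δλ = 0.969505,  By = cos φ₂ sin Δλ = 0.005594
φₘ = atan2(sin φ₁ + sin φ₂, √((cos φ₁ + Bx)² + By²)) = 14.22636°
λₘ = λ₁ + atan2(By, cos φ₁ + Bx) = -176.43787°

176.438°W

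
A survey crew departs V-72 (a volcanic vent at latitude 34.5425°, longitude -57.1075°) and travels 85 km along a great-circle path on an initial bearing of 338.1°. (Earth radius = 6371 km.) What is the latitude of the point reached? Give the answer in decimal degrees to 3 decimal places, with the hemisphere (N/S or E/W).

35.251°N

δ = d/R = 85/6371 = 0.013342 rad
φ₂ = arcsin(sin φ₁ cos δ + cos φ₁ sin δ cos θ)
   = arcsin(0.56702·0.99991 + 0.82371·0.01334·0.92784) = 35.25126°
λ₂ = λ₁ + atan2(sin θ sin δ cos φ₁, cos δ − sin φ₁ sin φ₂) = -57.45664°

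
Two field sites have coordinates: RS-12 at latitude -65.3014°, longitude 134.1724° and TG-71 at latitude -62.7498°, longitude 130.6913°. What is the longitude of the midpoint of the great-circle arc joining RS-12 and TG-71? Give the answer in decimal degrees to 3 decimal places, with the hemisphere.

Bx = cos φ₂ cos Δλ = 0.457032,  By = cos φ₂ sin Δλ = -0.027802
φₘ = atan2(sin φ₁ + sin φ₂, √((cos φ₁ + Bx)² + By²)) = -64.03599°
λₘ = λ₁ + atan2(By, cos φ₁ + Bx) = 132.35226°

132.352°E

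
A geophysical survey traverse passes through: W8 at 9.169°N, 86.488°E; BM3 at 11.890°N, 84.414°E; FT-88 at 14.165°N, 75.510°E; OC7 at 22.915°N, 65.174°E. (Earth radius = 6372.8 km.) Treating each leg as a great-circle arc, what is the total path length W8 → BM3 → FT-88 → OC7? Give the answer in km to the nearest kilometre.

2836 km

W8→BM3: c = 0.059343 rad, d = 378.18 km
BM3→FT-88: c = 0.156506 rad, d = 997.38 km
FT-88→OC7: c = 0.229109 rad, d = 1460.07 km
Total = 378.18 + 997.38 + 1460.07 = 2835.63 km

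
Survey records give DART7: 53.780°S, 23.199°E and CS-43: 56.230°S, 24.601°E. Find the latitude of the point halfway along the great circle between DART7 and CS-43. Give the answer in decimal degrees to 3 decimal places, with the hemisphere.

55.007°S

Bx = cos φ₂ cos Δλ = 0.555694,  By = cos φ₂ sin Δλ = 0.013600
φₘ = atan2(sin φ₁ + sin φ₂, √((cos φ₁ + Bx)² + By²)) = -55.00701°
λₘ = λ₁ + atan2(By, cos φ₁ + Bx) = 23.87859°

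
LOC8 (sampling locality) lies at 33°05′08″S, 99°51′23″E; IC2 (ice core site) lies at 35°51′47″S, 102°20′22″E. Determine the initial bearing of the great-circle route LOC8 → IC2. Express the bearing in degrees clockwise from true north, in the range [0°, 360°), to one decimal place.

LOC8: φ = -33.08556°, λ = +99.85639°
IC2: φ = -35.86306°, λ = +102.33944°
Δλ = 2.4831°
y = sin Δλ · cos φ₂ = 0.035111
x = cos φ₁ sin φ₂ − sin φ₁ cos φ₂ cos Δλ = -0.048873
θ = atan2(y, x) = 144.3063° → 144.3063° (mod 360°)

144.3°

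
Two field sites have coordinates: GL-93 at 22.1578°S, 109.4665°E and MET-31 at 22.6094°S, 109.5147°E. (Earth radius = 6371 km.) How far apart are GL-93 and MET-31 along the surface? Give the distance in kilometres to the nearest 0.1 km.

Δφ = -0.4516°,  Δλ = 0.0482°
a = sin²(Δφ/2) + cos φ₁ cos φ₂ sin²(Δλ/2) = 0.000016
c = 2·arcsin(√a) = 0.007920 rad = 0.4538°
d = R·c = 6371 × 0.007920 = 50.5 km

50.5 km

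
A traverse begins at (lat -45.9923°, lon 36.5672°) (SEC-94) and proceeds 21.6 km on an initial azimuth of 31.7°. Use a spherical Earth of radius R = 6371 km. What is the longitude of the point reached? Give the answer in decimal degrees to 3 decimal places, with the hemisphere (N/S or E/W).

δ = d/R = 21.6/6371 = 0.003390 rad
φ₂ = arcsin(sin φ₁ cos δ + cos φ₁ sin δ cos θ)
   = arcsin(-0.71925·0.99999 + 0.69476·0.00339·0.85081) = -45.82693°
λ₂ = λ₁ + atan2(sin θ sin δ cos φ₁, cos δ − sin φ₁ sin φ₂) = 36.71368°

36.714°E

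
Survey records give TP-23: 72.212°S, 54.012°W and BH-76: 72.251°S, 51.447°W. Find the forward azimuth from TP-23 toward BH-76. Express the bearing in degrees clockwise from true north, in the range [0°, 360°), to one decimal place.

94.1°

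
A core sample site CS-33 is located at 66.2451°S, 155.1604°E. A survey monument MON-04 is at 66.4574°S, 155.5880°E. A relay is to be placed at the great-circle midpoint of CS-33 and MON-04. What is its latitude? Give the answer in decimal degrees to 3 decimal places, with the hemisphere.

Bx = cos φ₂ cos Δλ = 0.399420,  By = cos φ₂ sin Δλ = 0.002981
φₘ = atan2(sin φ₁ + sin φ₂, √((cos φ₁ + Bx)² + By²)) = -66.35140°
λₘ = λ₁ + atan2(By, cos φ₁ + Bx) = 155.37330°

66.351°S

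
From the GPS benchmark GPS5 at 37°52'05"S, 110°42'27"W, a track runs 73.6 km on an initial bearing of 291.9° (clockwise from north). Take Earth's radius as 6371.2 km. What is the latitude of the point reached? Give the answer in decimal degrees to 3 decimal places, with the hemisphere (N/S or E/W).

37.619°S

GPS5: φ = -37.86806°, λ = -110.70750°
δ = d/R = 73.6/6371.2 = 0.011552 rad
φ₂ = arcsin(sin φ₁ cos δ + cos φ₁ sin δ cos θ)
   = arcsin(-0.61385·0.99993 + 0.78943·0.01155·0.37299) = -37.61864°
λ₂ = λ₁ + atan2(sin θ sin δ cos φ₁, cos δ − sin φ₁ sin φ₂) = -111.48282°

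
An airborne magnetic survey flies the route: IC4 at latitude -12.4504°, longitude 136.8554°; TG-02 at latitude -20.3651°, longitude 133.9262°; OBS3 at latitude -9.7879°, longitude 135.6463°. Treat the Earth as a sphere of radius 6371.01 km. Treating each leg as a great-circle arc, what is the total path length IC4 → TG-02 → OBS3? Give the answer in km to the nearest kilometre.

2124 km

IC4→TG-02: c = 0.146568 rad, d = 933.79 km
TG-02→OBS3: c = 0.186861 rad, d = 1190.49 km
Total = 933.79 + 1190.49 = 2124.28 km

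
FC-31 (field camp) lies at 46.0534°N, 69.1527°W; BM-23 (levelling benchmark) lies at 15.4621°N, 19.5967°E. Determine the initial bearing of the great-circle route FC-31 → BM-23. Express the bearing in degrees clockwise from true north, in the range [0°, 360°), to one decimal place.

80.0°

Δλ = 88.7494°
y = sin Δλ · cos φ₂ = 0.963577
x = cos φ₁ sin φ₂ − sin φ₁ cos φ₂ cos Δλ = 0.169872
θ = atan2(y, x) = 80.0019° → 80.0019° (mod 360°)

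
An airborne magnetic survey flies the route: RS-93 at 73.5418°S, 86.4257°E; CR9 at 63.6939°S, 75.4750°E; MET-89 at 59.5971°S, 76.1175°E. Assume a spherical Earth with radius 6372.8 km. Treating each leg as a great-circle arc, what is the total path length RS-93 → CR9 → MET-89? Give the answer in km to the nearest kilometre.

1634 km

RS-93→CR9: c = 0.184767 rad, d = 1177.49 km
CR9→MET-89: c = 0.071700 rad, d = 456.93 km
Total = 1177.49 + 456.93 = 1634.41 km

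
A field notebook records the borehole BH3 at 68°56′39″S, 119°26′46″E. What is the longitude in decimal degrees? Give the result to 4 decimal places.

119.4461°E

119° + 26′/60 + 46″/3600 = 119 + 0.43333 + 0.01278 = 119.4461°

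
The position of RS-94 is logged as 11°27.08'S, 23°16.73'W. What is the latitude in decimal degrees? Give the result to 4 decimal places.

11° + 27.08′/60 = 11 + 0.45133 = 11.4513°

11.4513°S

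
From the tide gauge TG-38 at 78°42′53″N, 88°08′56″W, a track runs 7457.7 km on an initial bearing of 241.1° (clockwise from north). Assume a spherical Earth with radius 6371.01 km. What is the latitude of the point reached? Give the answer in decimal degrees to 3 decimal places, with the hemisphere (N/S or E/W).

TG-38: φ = +78.71472°, λ = -88.14889°
δ = d/R = 7457.7/6371.01 = 1.170568 rad
φ₂ = arcsin(sin φ₁ cos δ + cos φ₁ sin δ cos θ)
   = arcsin(0.98066·0.38963 + 0.19569·0.92097·-0.48328) = 17.15716°
λ₂ = λ₁ + atan2(sin θ sin δ cos φ₁, cos δ − sin φ₁ sin φ₂) = -145.69563°

17.157°N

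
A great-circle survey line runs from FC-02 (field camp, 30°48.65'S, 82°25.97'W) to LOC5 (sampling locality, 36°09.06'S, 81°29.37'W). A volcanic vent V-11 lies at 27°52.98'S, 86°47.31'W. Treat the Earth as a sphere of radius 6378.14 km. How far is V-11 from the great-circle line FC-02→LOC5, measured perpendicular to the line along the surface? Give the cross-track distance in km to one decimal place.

FC-02: φ = -30.81083°, λ = -82.43283°
LOC5: φ = -36.15100°, λ = -81.48950°
V-11: φ = -27.88300°, λ = -86.78850°
δ₁₃ = central angle FC-02→V-11 = 0.083665 rad  (haversine)
θ₁₃ = bearing FC-02→V-11 = 306.553°,  θ₁₂ = bearing FC-02→LOC5 = 171.876°
dₓₜ = R·arcsin(sin δ₁₃ · sin(θ₁₃ − θ₁₂)) = 6378.14·arcsin(0.08357·sin(134.677°)) = 379.232 km
|dₓₜ| = 379.232 km

379.2 km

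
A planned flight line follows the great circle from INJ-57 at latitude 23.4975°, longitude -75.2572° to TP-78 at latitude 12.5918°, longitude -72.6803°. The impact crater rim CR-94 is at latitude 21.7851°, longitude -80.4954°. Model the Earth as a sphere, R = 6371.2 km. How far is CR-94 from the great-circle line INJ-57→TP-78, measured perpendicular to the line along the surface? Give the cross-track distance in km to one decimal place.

δ₁₃ = central angle INJ-57→CR-94 = 0.089506 rad  (haversine)
θ₁₃ = bearing INJ-57→CR-94 = 251.518°,  θ₁₂ = bearing INJ-57→TP-78 = 166.916°
dₓₜ = R·arcsin(sin δ₁₃ · sin(θ₁₃ − θ₁₂)) = 6371.2·arcsin(0.08939·sin(84.602°)) = 567.726 km
|dₓₜ| = 567.726 km

567.7 km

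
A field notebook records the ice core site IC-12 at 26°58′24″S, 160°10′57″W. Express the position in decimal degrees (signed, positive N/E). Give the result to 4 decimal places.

lat: 26.9733° S → -26.9733°
lon: 160.1825° W → -160.1825°

-26.9733°, -160.1825°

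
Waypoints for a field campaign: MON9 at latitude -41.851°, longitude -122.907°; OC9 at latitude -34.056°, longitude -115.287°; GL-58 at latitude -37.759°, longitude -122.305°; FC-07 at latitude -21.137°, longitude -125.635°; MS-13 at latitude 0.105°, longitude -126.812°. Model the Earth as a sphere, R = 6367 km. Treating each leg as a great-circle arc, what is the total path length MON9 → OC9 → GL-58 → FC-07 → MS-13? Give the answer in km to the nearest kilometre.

6085 km

MON9→OC9: c = 0.171616 rad, d = 1092.68 km
OC9→GL-58: c = 0.118350 rad, d = 753.53 km
GL-58→FC-07: c = 0.294430 rad, d = 1874.64 km
FC-07→MS-13: c = 0.371286 rad, d = 2363.98 km
Total = 1092.68 + 753.53 + 1874.64 + 2363.98 = 6084.82 km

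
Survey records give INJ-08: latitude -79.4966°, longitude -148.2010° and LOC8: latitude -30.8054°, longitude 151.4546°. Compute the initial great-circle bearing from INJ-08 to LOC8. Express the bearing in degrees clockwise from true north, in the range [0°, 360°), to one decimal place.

Δλ = -60.3444°
y = sin Δλ · cos φ₂ = -0.746407
x = cos φ₁ sin φ₂ − sin φ₁ cos φ₂ cos Δλ = 0.324499
θ = atan2(y, x) = -66.5031° → 293.4969° (mod 360°)

293.5°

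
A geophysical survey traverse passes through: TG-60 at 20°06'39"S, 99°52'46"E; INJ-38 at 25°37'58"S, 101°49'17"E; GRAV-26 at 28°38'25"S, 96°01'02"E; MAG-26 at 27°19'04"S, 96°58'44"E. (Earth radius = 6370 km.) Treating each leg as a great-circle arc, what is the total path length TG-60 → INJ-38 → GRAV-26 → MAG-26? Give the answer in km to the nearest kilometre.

1484 km

TG-60: φ = -20.11083°, λ = +99.87944°
INJ-38: φ = -25.63278°, λ = +101.82139°
GRAV-26: φ = -28.64028°, λ = +96.01722°
MAG-26: φ = -27.31778°, λ = +96.97889°
TG-60→INJ-38: c = 0.101304 rad, d = 645.30 km
INJ-38→GRAV-26: c = 0.104296 rad, d = 664.37 km
GRAV-26→MAG-26: c = 0.027431 rad, d = 174.74 km
Total = 645.30 + 664.37 + 174.74 = 1484.40 km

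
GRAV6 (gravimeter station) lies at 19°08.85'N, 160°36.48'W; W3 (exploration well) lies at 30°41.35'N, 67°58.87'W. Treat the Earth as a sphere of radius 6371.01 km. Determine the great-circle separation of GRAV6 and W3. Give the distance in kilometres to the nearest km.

9176 km

GRAV6: φ = +19.14750°, λ = -160.60800°
W3: φ = +30.68917°, λ = -67.98117°
Δφ = 11.5417°,  Δλ = 92.6268°
a = sin²(Δφ/2) + cos φ₁ cos φ₂ sin²(Δλ/2) = 0.434913
c = 2·arcsin(√a) = 1.440252 rad = 82.5204°
d = R·c = 6371.01 × 1.440252 = 9175.9 km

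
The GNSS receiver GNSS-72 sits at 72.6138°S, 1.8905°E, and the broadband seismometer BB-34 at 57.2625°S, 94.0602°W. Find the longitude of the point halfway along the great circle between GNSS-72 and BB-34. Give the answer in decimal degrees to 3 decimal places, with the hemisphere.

63.820°W

Bx = cos φ₂ cos Δλ = -0.056065,  By = cos φ₂ sin Δλ = -0.537877
φₘ = atan2(sin φ₁ + sin φ₂, √((cos φ₁ + Bx)² + By²)) = -71.80588°
λₘ = λ₁ + atan2(By, cos φ₁ + Bx) = -63.81968°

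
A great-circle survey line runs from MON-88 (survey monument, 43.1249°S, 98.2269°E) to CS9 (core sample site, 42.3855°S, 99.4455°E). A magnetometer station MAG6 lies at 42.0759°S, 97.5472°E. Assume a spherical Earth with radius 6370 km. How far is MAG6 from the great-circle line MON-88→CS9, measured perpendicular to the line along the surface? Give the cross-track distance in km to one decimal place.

δ₁₃ = central angle MON-88→MAG6 = 0.020284 rad  (haversine)
θ₁₃ = bearing MON-88→MAG6 = 334.271°,  θ₁₂ = bearing MON-88→CS9 = 50.846°
dₓₜ = R·arcsin(sin δ₁₃ · sin(θ₁₃ − θ₁₂)) = 6370·arcsin(0.02028·sin(283.424°)) = -125.679 km
|dₓₜ| = 125.679 km

125.7 km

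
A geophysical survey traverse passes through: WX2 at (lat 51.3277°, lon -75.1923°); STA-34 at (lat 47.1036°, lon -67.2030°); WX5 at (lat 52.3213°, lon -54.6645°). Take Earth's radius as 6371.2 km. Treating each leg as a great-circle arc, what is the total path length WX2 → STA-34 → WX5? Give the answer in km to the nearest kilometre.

1816 km

WX2→STA-34: c = 0.117068 rad, d = 745.86 km
STA-34→WX5: c = 0.167925 rad, d = 1069.88 km
Total = 745.86 + 1069.88 = 1815.75 km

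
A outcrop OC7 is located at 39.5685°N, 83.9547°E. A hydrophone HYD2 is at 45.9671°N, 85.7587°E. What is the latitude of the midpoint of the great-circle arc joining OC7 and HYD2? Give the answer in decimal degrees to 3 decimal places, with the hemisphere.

42.771°N

Bx = cos φ₂ cos Δλ = 0.694727,  By = cos φ₂ sin Δλ = 0.021881
φₘ = atan2(sin φ₁ + sin φ₂, √((cos φ₁ + Bx)² + By²)) = 42.77133°
λₘ = λ₁ + atan2(By, cos φ₁ + Bx) = 84.81006°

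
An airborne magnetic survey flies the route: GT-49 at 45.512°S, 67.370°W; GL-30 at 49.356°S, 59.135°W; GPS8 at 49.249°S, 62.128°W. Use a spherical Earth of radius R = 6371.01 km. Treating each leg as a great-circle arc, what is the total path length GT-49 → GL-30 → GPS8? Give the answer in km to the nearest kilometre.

GT-49→GL-30: c = 0.118019 rad, d = 751.90 km
GL-30→GPS8: c = 0.034111 rad, d = 217.32 km
Total = 751.90 + 217.32 = 969.22 km

969 km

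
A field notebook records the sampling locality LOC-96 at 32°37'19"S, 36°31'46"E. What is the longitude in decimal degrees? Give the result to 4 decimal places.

36.5294°E

36° + 31′/60 + 46″/3600 = 36 + 0.51667 + 0.01278 = 36.5294°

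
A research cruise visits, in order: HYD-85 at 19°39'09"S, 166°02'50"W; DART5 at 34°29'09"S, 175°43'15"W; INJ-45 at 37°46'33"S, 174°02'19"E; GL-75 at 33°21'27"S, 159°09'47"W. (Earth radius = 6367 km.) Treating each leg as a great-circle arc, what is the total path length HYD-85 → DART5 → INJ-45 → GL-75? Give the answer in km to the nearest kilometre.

HYD-85: φ = -19.65250°, λ = -166.04722°
DART5: φ = -34.48583°, λ = -175.72083°
INJ-45: φ = -37.77583°, λ = +174.03861°
GL-75: φ = -33.35750°, λ = -159.16306°
HYD-85→DART5: c = 0.298981 rad, d = 1903.61 km
DART5→INJ-45: c = 0.155248 rad, d = 988.46 km
INJ-45→GL-75: c = 0.386797 rad, d = 2462.73 km
Total = 1903.61 + 988.46 + 2462.73 = 5354.81 km

5355 km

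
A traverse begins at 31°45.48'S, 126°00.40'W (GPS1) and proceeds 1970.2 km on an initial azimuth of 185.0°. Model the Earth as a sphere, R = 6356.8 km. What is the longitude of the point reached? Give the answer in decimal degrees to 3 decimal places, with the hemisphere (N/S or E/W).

GPS1: φ = -31.75800°, λ = -126.00667°
δ = d/R = 1970.2/6356.8 = 0.309936 rad
φ₂ = arcsin(sin φ₁ cos δ + cos φ₁ sin δ cos θ)
   = arcsin(-0.52633·0.95235 + 0.85028·0.30500·-0.99619) = -49.42900°
λ₂ = λ₁ + atan2(sin θ sin δ cos φ₁, cos δ − sin φ₁ sin φ₂) = -128.34907°

128.349°W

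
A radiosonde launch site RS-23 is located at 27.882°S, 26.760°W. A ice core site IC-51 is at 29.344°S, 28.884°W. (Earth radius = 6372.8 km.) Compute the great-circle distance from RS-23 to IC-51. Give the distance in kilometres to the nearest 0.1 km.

263.5 km

Δφ = -1.4620°,  Δλ = -2.1240°
a = sin²(Δφ/2) + cos φ₁ cos φ₂ sin²(Δλ/2) = 0.000427
c = 2·arcsin(√a) = 0.041353 rad = 2.3693°
d = R·c = 6372.8 × 0.041353 = 263.5 km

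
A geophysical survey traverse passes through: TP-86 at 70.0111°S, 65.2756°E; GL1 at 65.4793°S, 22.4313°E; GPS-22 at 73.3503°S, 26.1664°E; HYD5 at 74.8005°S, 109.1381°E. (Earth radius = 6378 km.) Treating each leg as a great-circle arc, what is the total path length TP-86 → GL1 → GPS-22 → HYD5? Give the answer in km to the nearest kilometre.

5055 km

TP-86→GL1: c = 0.287262 rad, d = 1832.16 km
GL1→GPS-22: c = 0.139207 rad, d = 887.86 km
GPS-22→HYD5: c = 0.366042 rad, d = 2334.61 km
Total = 1832.16 + 887.86 + 2334.61 = 5054.63 km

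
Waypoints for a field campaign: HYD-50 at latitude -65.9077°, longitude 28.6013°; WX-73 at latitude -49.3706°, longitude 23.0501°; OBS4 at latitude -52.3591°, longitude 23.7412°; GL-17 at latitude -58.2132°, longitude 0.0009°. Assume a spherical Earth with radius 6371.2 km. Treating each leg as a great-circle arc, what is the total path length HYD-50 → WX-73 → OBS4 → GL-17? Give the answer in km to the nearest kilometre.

3830 km

HYD-50→WX-73: c = 0.292975 rad, d = 1866.60 km
WX-73→OBS4: c = 0.052711 rad, d = 335.83 km
OBS4→GL-17: c = 0.255399 rad, d = 1627.20 km
Total = 1866.60 + 335.83 + 1627.20 = 3829.63 km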